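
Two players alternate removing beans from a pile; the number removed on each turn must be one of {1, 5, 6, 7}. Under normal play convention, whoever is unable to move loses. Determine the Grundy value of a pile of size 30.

n :  0  1  2  3  4  5  6  7  8  9 10 11 12 13 14 15 16 17 18 19 20 21 22 23 24 25 26 27 28 29 30
G :  0  1  0  1  0  1  2  3  2  3  2  3  0  1  0  1  0  1  2  3  2  3  2  3  0  1  0  1  0  1  2

2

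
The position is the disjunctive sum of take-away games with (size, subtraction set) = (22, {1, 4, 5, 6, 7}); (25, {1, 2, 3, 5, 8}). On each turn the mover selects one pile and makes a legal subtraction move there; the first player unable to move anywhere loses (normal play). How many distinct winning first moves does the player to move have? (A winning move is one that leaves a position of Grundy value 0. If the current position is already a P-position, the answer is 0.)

3

Pile A, S = {1, 4, 5, 6, 7}:
n :  0  1  2  3  4  5  6  7  8  9 10 11 12 13 14 15 16 17 18 19 20 21 22
G :  0  1  0  1  2  3  2  3  4  5  0  1  0  1  2  3  2  3  4  5  0  1  0
G_A(22) = 0.
Pile B, S = {1, 2, 3, 5, 8}:
G(0) = 0
G(1) = mex{0} = 1
G(2) = mex{1,0} = 2
G(3) = mex{2,1,0} = 3
G(4) = mex{3,2,1} = 0
G(5) = mex{0,3,2,0} = 1
G(6) = mex{1,0,3,1} = 2
G(7) = mex{2,1,0,2} = 3
G(8) = mex{3,2,1,3,0} = 4
G(9) = mex{4,3,2,0,1} = 5
G(10) = mex{5,4,3,1,2} = 0
G(11) = mex{0,5,4,2,3} = 1
G(12) = mex{1,0,5,3,0} = 2
G(13) = mex{2,1,0,4,1} = 3
G(14) = mex{3,2,1,5,2} = 0
G(15) = mex{0,3,2,0,3} = 1
G(16) = mex{1,0,3,1,4} = 2
G(17) = mex{2,1,0,2,5} = 3
G(18) = mex{3,2,1,3,0} = 4
G(19) = mex{4,3,2,0,1} = 5
G(20) = mex{5,4,3,1,2} = 0
G(21) = mex{0,5,4,2,3} = 1
G(22) = mex{1,0,5,3,0} = 2
G(23) = mex{2,1,0,4,1} = 3
G(24) = mex{3,2,1,5,2} = 0
G(25) = mex{0,3,2,0,3} = 1
G_B(25) = 1.
Combined Grundy value = 0 ⊕ 1 = 1.
A winning move leaves total XOR = 0, i.e. changes one component's Grundy value g to g ⊕ X where X is the current total.
Pile A: need g' = 0⊕1 = 1. Options: 22−1→G=1, 22−4→G=4, 22−5→G=3, 22−6→G=2, 22−7→G=3. Hits: 1.
Pile B: need g' = 1⊕1 = 0. Options: 25−1→G=0, 25−2→G=3, 25−3→G=2, 25−5→G=0, 25−8→G=3. Hits: 2.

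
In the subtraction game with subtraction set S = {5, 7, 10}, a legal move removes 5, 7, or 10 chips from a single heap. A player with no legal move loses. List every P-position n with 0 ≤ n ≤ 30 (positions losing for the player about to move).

n :  0  1  2  3  4  5  6  7  8  9 10 11 12 13 14 15 16 17 18 19 20 21 22 23 24 25 26 27 28 29 30
G :  0  0  0  0  0  1  1  1  1  1  2  2  2  2  2  0  0  0  0  0  1  1  1  1  1  2  2  2  2  2  0
P-positions are exactly the n with G(n) = 0.

0, 1, 2, 3, 4, 15, 16, 17, 18, 19, 30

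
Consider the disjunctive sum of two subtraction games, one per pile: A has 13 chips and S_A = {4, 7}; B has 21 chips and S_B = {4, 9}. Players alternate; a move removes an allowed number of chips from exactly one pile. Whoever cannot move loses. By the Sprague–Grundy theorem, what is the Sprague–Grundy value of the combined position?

Pile A, S = {4, 7}:
G(0) = 0
G(1) = mex{} = 0
G(2) = mex{} = 0
G(3) = mex{} = 0
G(4) = mex{0} = 1
G(5) = mex{0} = 1
G(6) = mex{0} = 1
G(7) = mex{0,0} = 1
G(8) = mex{1,0} = 2
G(9) = mex{1,0} = 2
G(10) = mex{1,0} = 2
G(11) = mex{1,1} = 0
G(12) = mex{2,1} = 0
G(13) = mex{2,1} = 0
G_A(13) = 0.
Pile B, S = {4, 9}:
n :  0  1  2  3  4  5  6  7  8  9 10 11 12 13 14 15 16 17 18 19 20 21
G :  0  0  0  0  1  1  1  1  0  2  2  2  1  0  0  0  0  1  1  1  1  0
G_B(21) = 0.
Combined Grundy value = 0 ⊕ 0 = 0.

0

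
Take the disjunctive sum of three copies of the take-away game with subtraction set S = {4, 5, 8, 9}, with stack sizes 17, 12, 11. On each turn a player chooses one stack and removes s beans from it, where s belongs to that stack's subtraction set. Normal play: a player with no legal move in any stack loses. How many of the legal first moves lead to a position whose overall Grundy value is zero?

0

All stacks use S = {4, 5, 8, 9}:
n :  0  1  2  3  4  5  6  7  8  9 10 11 12 13 14 15 16 17
G :  0  0  0  0  1  1  1  1  2  2  2  2  3  0  0  0  0  1
Stack A: G(17) = 1.
Stack B: G(12) = 3.
Stack C: G(11) = 2.
Combined Grundy value = 1 ⊕ 3 ⊕ 2 = 0.
A winning move leaves total XOR = 0, i.e. changes one component's Grundy value g to g ⊕ X where X is the current total.
Stack A: target g' = 1⊕0 = 1, but every legal move changes the Grundy value (mex property), so 0 moves.
Stack B: target g' = 3⊕0 = 3, but every legal move changes the Grundy value (mex property), so 0 moves.
Stack C: target g' = 2⊕0 = 2, but every legal move changes the Grundy value (mex property), so 0 moves.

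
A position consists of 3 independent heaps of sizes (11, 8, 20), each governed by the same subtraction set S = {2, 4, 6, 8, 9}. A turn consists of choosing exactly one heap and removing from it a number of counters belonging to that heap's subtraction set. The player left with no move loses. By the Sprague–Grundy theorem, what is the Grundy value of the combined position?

0

All heaps use S = {2, 4, 6, 8, 9}:
n :  0  1  2  3  4  5  6  7  8  9 10 11 12 13 14 15 16 17 18 19 20
G :  0  0  1  1  2  2  3  3  4  4  5  0  0  1  1  2  2  3  3  4  4
Heap A: G(11) = 0.
Heap B: G(8) = 4.
Heap C: G(20) = 4.
Combined Grundy value = 0 ⊕ 4 ⊕ 4 = 0.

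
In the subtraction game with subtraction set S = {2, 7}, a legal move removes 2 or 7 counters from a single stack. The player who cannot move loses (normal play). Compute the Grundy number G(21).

1

G(0) = 0
G(1) = mex{} = 0
G(2) = mex{0} = 1
G(3) = mex{0} = 1
G(4) = mex{1} = 0
G(5) = mex{1} = 0
G(6) = mex{0} = 1
G(7) = mex{0,0} = 1
G(8) = mex{1,0} = 2
G(9) = mex{1,1} = 0
G(10) = mex{2,1} = 0
G(11) = mex{0,0} = 1
G(12) = mex{0,0} = 1
G(13) = mex{1,1} = 0
G(14) = mex{1,1} = 0
G(15) = mex{0,2} = 1
G(16) = mex{0,0} = 1
G(17) = mex{1,0} = 2
G(18) = mex{1,1} = 0
G(19) = mex{2,1} = 0
G(20) = mex{0,0} = 1
G(21) = mex{0,0} = 1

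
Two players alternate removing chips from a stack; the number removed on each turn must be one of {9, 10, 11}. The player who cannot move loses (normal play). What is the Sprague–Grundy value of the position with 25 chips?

G(0) = 0
G(1) = mex{} = 0
G(2) = mex{} = 0
G(3) = mex{} = 0
G(4) = mex{} = 0
G(5) = mex{} = 0
G(6) = mex{} = 0
G(7) = mex{} = 0
G(8) = mex{} = 0
G(9) = mex{0} = 1
G(10) = mex{0,0} = 1
G(11) = mex{0,0,0} = 1
G(12) = mex{0,0,0} = 1
G(13) = mex{0,0,0} = 1
G(14) = mex{0,0,0} = 1
G(15) = mex{0,0,0} = 1
G(16) = mex{0,0,0} = 1
G(17) = mex{0,0,0} = 1
G(18) = mex{1,0,0} = 2
G(19) = mex{1,1,0} = 2
G(20) = mex{1,1,1} = 0
G(21) = mex{1,1,1} = 0
G(22) = mex{1,1,1} = 0
G(23) = mex{1,1,1} = 0
G(24) = mex{1,1,1} = 0
G(25) = mex{1,1,1} = 0

0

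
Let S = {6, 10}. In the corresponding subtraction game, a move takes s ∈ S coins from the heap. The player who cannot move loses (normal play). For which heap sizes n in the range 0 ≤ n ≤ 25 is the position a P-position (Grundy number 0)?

n :  0  1  2  3  4  5  6  7  8  9 10 11 12 13 14 15 16 17 18 19 20 21 22 23 24 25
G :  0  0  0  0  0  0  1  1  1  1  1  1  2  2  2  2  0  0  0  0  0  0  1  1  1  1
P-positions are exactly the n with G(n) = 0.

0, 1, 2, 3, 4, 5, 16, 17, 18, 19, 20, 21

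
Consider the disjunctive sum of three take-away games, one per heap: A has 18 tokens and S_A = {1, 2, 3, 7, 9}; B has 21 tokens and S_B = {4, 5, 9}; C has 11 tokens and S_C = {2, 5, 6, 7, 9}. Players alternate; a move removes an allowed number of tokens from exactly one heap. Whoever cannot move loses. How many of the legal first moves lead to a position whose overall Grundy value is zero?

Heap A, S = {1, 2, 3, 7, 9}:
n :  0  1  2  3  4  5  6  7  8  9 10 11 12 13 14 15 16 17 18
G :  0  1  2  3  0  1  2  3  0  1  2  3  0  1  2  3  0  1  2
G_A(18) = 2.
Heap B, S = {4, 5, 9}:
G(0) = 0
G(1) = mex{} = 0
G(2) = mex{} = 0
G(3) = mex{} = 0
G(4) = mex{0} = 1
G(5) = mex{0,0} = 1
G(6) = mex{0,0} = 1
G(7) = mex{0,0} = 1
G(8) = mex{1,0} = 2
G(9) = mex{1,1,0} = 2
G(10) = mex{1,1,0} = 2
G(11) = mex{1,1,0} = 2
G(12) = mex{2,1,0} = 3
G(13) = mex{2,2,1} = 0
G(14) = mex{2,2,1} = 0
G(15) = mex{2,2,1} = 0
G(16) = mex{3,2,1} = 0
G(17) = mex{0,3,2} = 1
G(18) = mex{0,0,2} = 1
G(19) = mex{0,0,2} = 1
G(20) = mex{0,0,2} = 1
G(21) = mex{1,0,3} = 2
G_B(21) = 2.
Heap C, S = {2, 5, 6, 7, 9}:
G(0) = 0
G(1) = mex{} = 0
G(2) = mex{0} = 1
G(3) = mex{0} = 1
G(4) = mex{1} = 0
G(5) = mex{1,0} = 2
G(6) = mex{0,0,0} = 1
G(7) = mex{2,1,0,0} = 3
G(8) = mex{1,1,1,0} = 2
G(9) = mex{3,0,1,1,0} = 2
G(10) = mex{2,2,0,1,0} = 3
G(11) = mex{2,1,2,0,1} = 3
G_C(11) = 3.
Combined Grundy value = 2 ⊕ 2 ⊕ 3 = 3.
A winning move leaves total XOR = 0, i.e. changes one component's Grundy value g to g ⊕ X where X is the current total.
Heap A: need g' = 2⊕3 = 1. Options: 18−1→G=1, 18−2→G=0, 18−3→G=3, 18−7→G=3, 18−9→G=1. Hits: 2.
Heap B: need g' = 2⊕3 = 1. Options: 21−4→G=1, 21−5→G=0, 21−9→G=3. Hits: 1.
Heap C: need g' = 3⊕3 = 0. Options: 11−2→G=2, 11−5→G=1, 11−6→G=2, 11−7→G=0, 11−9→G=1. Hits: 1.

4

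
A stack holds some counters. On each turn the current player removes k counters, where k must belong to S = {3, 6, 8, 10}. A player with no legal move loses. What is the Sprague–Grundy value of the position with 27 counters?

0

n :  0  1  2  3  4  5  6  7  8  9 10 11 12 13 14 15 16 17 18 19 20 21 22 23 24 25 26 27
G :  0  0  0  1  1  1  2  2  2  3  3  3  4  0  0  0  1  1  1  2  2  2  3  3  3  4  0  0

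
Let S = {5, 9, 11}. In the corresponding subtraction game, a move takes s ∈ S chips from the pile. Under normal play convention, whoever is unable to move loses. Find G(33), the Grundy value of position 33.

0

G(0) = 0
G(1) = mex{} = 0
G(2) = mex{} = 0
G(3) = mex{} = 0
G(4) = mex{} = 0
G(5) = mex{0} = 1
G(6) = mex{0} = 1
G(7) = mex{0} = 1
G(8) = mex{0} = 1
G(9) = mex{0,0} = 1
G(10) = mex{1,0} = 2
G(11) = mex{1,0,0} = 2
G(12) = mex{1,0,0} = 2
G(13) = mex{1,0,0} = 2
G(14) = mex{1,1,0} = 2
G(15) = mex{2,1,0} = 3
G(16) = mex{2,1,1} = 0
G(17) = mex{2,1,1} = 0
G(18) = mex{2,1,1} = 0
G(19) = mex{2,2,1} = 0
G(20) = mex{3,2,1} = 0
G(21) = mex{0,2,2} = 1
G(22) = mex{0,2,2} = 1
G(23) = mex{0,2,2} = 1
G(24) = mex{0,3,2} = 1
G(25) = mex{0,0,2} = 1
G(26) = mex{1,0,3} = 2
G(27) = mex{1,0,0} = 2
G(28) = mex{1,0,0} = 2
G(29) = mex{1,0,0} = 2
G(30) = mex{1,1,0} = 2
G(31) = mex{2,1,0} = 3
G(32) = mex{2,1,1} = 0
G(33) = mex{2,1,1} = 0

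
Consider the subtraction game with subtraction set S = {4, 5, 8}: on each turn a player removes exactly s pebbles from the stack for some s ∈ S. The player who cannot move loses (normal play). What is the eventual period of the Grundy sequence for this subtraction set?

n :  0  1  2  3  4  5  6  7  8  9 10 11 12 13 14 15 16 17 18 19 20 21 22 23 24 25
G :  0  0  0  0  1  1  1  1  2  2  2  2  0  0  0  0  1  1  1  1  2  2  2  2  0  0
G(n+12) = G(n) holds for n = 0,…,7 (a full window of length max(S) = 8), so the sequence is purely periodic with period 12.

12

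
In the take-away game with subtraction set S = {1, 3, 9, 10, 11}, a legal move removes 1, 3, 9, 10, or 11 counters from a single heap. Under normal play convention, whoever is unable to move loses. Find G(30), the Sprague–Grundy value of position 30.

G(0) = 0
G(1) = mex{0} = 1
G(2) = mex{1} = 0
G(3) = mex{0,0} = 1
G(4) = mex{1,1} = 0
G(5) = mex{0,0} = 1
G(6) = mex{1,1} = 0
G(7) = mex{0,0} = 1
G(8) = mex{1,1} = 0
G(9) = mex{0,0,0} = 1
G(10) = mex{1,1,1,0} = 2
G(11) = mex{2,0,0,1,0} = 3
G(12) = mex{3,1,1,0,1} = 2
G(13) = mex{2,2,0,1,0} = 3
G(14) = mex{3,3,1,0,1} = 2
G(15) = mex{2,2,0,1,0} = 3
G(16) = mex{3,3,1,0,1} = 2
G(17) = mex{2,2,0,1,0} = 3
G(18) = mex{3,3,1,0,1} = 2
G(19) = mex{2,2,2,1,0} = 3
G(20) = mex{3,3,3,2,1} = 0
G(21) = mex{0,2,2,3,2} = 1
G(22) = mex{1,3,3,2,3} = 0
G(23) = mex{0,0,2,3,2} = 1
G(24) = mex{1,1,3,2,3} = 0
G(25) = mex{0,0,2,3,2} = 1
G(26) = mex{1,1,3,2,3} = 0
G(27) = mex{0,0,2,3,2} = 1
G(28) = mex{1,1,3,2,3} = 0
G(29) = mex{0,0,0,3,2} = 1
G(30) = mex{1,1,1,0,3} = 2

2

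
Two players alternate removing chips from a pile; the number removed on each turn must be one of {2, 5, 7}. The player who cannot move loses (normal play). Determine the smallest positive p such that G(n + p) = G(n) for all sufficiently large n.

G(0) = 0
G(1) = mex{} = 0
G(2) = mex{0} = 1
G(3) = mex{0} = 1
G(4) = mex{1} = 0
G(5) = mex{1,0} = 2
G(6) = mex{0,0} = 1
G(7) = mex{2,1,0} = 3
G(8) = mex{1,1,0} = 2
G(9) = mex{3,0,1} = 2
G(10) = mex{2,2,1} = 0
G(11) = mex{2,1,0} = 3
G(12) = mex{0,3,2} = 1
G(13) = mex{3,2,1} = 0
G(14) = mex{1,2,3} = 0
G(15) = mex{0,0,2} = 1
G(16) = mex{0,3,2} = 1
G(17) = mex{1,1,0} = 2
G(18) = mex{1,0,3} = 2
G(19) = mex{2,0,1} = 3
G(20) = mex{2,1,0} = 3
G(21) = mex{3,1,0} = 2
G(22) = mex{3,2,1} = 0
G(23) = mex{2,2,1} = 0
G(24) = mex{0,3,2} = 1
G(25) = mex{0,3,2} = 1
G(26) = mex{1,2,3} = 0
G(27) = mex{1,0,3} = 2
G(28) = mex{0,0,2} = 1
G(29) = mex{2,1,0} = 3
G(30) = mex{1,1,0} = 2
G(31) = mex{3,0,1} = 2
G(32) = mex{2,2,1} = 0
G(33) = mex{2,1,0} = 3
G(34) = mex{0,3,2} = 1
G(35) = mex{3,2,1} = 0
G(36) = mex{1,2,3} = 0
G(37) = mex{0,0,2} = 1
G(38) = mex{0,3,2} = 1
G(39) = mex{1,1,0} = 2
G(40) = mex{1,0,3} = 2
G(41) = mex{2,0,1} = 3
G(42) = mex{2,1,0} = 3
G(43) = mex{3,1,0} = 2
G(44) = mex{3,2,1} = 0
G(45) = mex{2,2,1} = 0
G(n+22) = G(n) holds for n = 0,…,6 (a full window of length max(S) = 7), so the sequence is purely periodic with period 22.

22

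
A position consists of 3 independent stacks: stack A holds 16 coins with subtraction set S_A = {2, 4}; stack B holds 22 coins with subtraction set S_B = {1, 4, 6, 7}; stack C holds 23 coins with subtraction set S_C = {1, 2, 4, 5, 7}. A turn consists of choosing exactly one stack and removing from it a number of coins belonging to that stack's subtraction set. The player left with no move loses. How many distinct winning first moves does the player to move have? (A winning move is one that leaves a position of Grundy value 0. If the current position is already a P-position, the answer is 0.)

Stack A, S = {2, 4}:
G(0) = 0
G(1) = mex{} = 0
G(2) = mex{0} = 1
G(3) = mex{0} = 1
G(4) = mex{1,0} = 2
G(5) = mex{1,0} = 2
G(6) = mex{2,1} = 0
G(7) = mex{2,1} = 0
G(8) = mex{0,2} = 1
G(9) = mex{0,2} = 1
G(10) = mex{1,0} = 2
G(11) = mex{1,0} = 2
G(12) = mex{2,1} = 0
G(13) = mex{2,1} = 0
G(14) = mex{0,2} = 1
G(15) = mex{0,2} = 1
G(16) = mex{1,0} = 2
G_A(16) = 2.
Stack B, S = {1, 4, 6, 7}:
n :  0  1  2  3  4  5  6  7  8  9 10 11 12 13 14 15 16 17 18 19 20 21 22
G :  0  1  0  1  2  0  1  2  3  2  0  1  2  0  1  0  1  2  0  1  2  3  2
G_B(22) = 2.
Stack C, S = {1, 2, 4, 5, 7}:
n :  0  1  2  3  4  5  6  7  8  9 10 11 12 13 14 15 16 17 18 19 20 21 22 23
G :  0  1  2  0  1  2  0  1  2  0  1  2  0  1  2  0  1  2  0  1  2  0  1  2
G_C(23) = 2.
Combined Grundy value = 2 ⊕ 2 ⊕ 2 = 2.
A winning move leaves total XOR = 0, i.e. changes one component's Grundy value g to g ⊕ X where X is the current total.
Stack A: need g' = 2⊕2 = 0. Options: 16−2→G=1, 16−4→G=0. Hits: 1.
Stack B: need g' = 2⊕2 = 0. Options: 22−1→G=3, 22−4→G=0, 22−6→G=1, 22−7→G=0. Hits: 2.
Stack C: need g' = 2⊕2 = 0. Options: 23−1→G=1, 23−2→G=0, 23−4→G=1, 23−5→G=0, 23−7→G=1. Hits: 2.

5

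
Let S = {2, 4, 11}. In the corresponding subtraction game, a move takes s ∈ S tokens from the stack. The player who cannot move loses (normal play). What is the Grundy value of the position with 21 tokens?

1

n :  0  1  2  3  4  5  6  7  8  9 10 11 12 13 14 15 16 17 18 19 20 21
G :  0  0  1  1  2  2  0  0  1  1  2  2  3  0  0  1  1  2  2  0  0  1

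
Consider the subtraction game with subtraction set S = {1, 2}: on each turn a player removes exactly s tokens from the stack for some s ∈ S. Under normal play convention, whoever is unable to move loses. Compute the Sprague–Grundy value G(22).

G(0) = 0
G(1) = mex{0} = 1
G(2) = mex{1,0} = 2
G(3) = mex{2,1} = 0
G(4) = mex{0,2} = 1
G(5) = mex{1,0} = 2
G(6) = mex{2,1} = 0
G(7) = mex{0,2} = 1
G(8) = mex{1,0} = 2
G(9) = mex{2,1} = 0
G(10) = mex{0,2} = 1
G(11) = mex{1,0} = 2
G(12) = mex{2,1} = 0
G(13) = mex{0,2} = 1
G(14) = mex{1,0} = 2
G(15) = mex{2,1} = 0
G(16) = mex{0,2} = 1
G(17) = mex{1,0} = 2
G(18) = mex{2,1} = 0
G(19) = mex{0,2} = 1
G(20) = mex{1,0} = 2
G(21) = mex{2,1} = 0
G(22) = mex{0,2} = 1

1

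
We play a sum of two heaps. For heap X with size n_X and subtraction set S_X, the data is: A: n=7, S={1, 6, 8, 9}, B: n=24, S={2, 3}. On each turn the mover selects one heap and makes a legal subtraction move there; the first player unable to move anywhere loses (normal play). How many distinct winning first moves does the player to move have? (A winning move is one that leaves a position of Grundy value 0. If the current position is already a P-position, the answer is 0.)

2

Heap A, S = {1, 6, 8, 9}:
G(0) = 0
G(1) = mex{0} = 1
G(2) = mex{1} = 0
G(3) = mex{0} = 1
G(4) = mex{1} = 0
G(5) = mex{0} = 1
G(6) = mex{1,0} = 2
G(7) = mex{2,1} = 0
G_A(7) = 0.
Heap B, S = {2, 3}:
G(0) = 0
G(1) = mex{} = 0
G(2) = mex{0} = 1
G(3) = mex{0,0} = 1
G(4) = mex{1,0} = 2
G(5) = mex{1,1} = 0
G(6) = mex{2,1} = 0
G(7) = mex{0,2} = 1
G(8) = mex{0,0} = 1
G(9) = mex{1,0} = 2
G(10) = mex{1,1} = 0
G(11) = mex{2,1} = 0
G(12) = mex{0,2} = 1
G(13) = mex{0,0} = 1
G(14) = mex{1,0} = 2
G(15) = mex{1,1} = 0
G(16) = mex{2,1} = 0
G(17) = mex{0,2} = 1
G(18) = mex{0,0} = 1
G(19) = mex{1,0} = 2
G(20) = mex{1,1} = 0
G(21) = mex{2,1} = 0
G(22) = mex{0,2} = 1
G(23) = mex{0,0} = 1
G(24) = mex{1,0} = 2
G_B(24) = 2.
Combined Grundy value = 0 ⊕ 2 = 2.
A winning move leaves total XOR = 0, i.e. changes one component's Grundy value g to g ⊕ X where X is the current total.
Heap A: need g' = 0⊕2 = 2. Options: 7−1→G=2, 7−6→G=1. Hits: 1.
Heap B: need g' = 2⊕2 = 0. Options: 24−2→G=1, 24−3→G=0. Hits: 1.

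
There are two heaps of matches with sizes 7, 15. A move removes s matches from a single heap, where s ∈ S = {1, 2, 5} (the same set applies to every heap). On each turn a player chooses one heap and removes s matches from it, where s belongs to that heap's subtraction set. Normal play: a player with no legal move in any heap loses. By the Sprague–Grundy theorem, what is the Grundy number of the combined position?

1

All heaps use S = {1, 2, 5}:
n :  0  1  2  3  4  5  6  7  8  9 10 11 12 13 14 15
G :  0  1  2  0  1  2  0  1  2  0  1  2  0  1  2  0
Heap A: G(7) = 1.
Heap B: G(15) = 0.
Combined Grundy value = 1 ⊕ 0 = 1.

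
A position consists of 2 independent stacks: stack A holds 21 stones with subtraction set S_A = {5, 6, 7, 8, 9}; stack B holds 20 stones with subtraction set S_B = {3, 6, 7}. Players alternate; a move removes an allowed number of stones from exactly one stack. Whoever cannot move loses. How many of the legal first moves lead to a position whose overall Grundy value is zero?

Stack A, S = {5, 6, 7, 8, 9}:
G(0) = 0
G(1) = mex{} = 0
G(2) = mex{} = 0
G(3) = mex{} = 0
G(4) = mex{} = 0
G(5) = mex{0} = 1
G(6) = mex{0,0} = 1
G(7) = mex{0,0,0} = 1
G(8) = mex{0,0,0,0} = 1
G(9) = mex{0,0,0,0,0} = 1
G(10) = mex{1,0,0,0,0} = 2
G(11) = mex{1,1,0,0,0} = 2
G(12) = mex{1,1,1,0,0} = 2
G(13) = mex{1,1,1,1,0} = 2
G(14) = mex{1,1,1,1,1} = 0
G(15) = mex{2,1,1,1,1} = 0
G(16) = mex{2,2,1,1,1} = 0
G(17) = mex{2,2,2,1,1} = 0
G(18) = mex{2,2,2,2,1} = 0
G(19) = mex{0,2,2,2,2} = 1
G(20) = mex{0,0,2,2,2} = 1
G(21) = mex{0,0,0,2,2} = 1
G_A(21) = 1.
Stack B, S = {3, 6, 7}:
G(0) = 0
G(1) = mex{} = 0
G(2) = mex{} = 0
G(3) = mex{0} = 1
G(4) = mex{0} = 1
G(5) = mex{0} = 1
G(6) = mex{1,0} = 2
G(7) = mex{1,0,0} = 2
G(8) = mex{1,0,0} = 2
G(9) = mex{2,1,0} = 3
G(10) = mex{2,1,1} = 0
G(11) = mex{2,1,1} = 0
G(12) = mex{3,2,1} = 0
G(13) = mex{0,2,2} = 1
G(14) = mex{0,2,2} = 1
G(15) = mex{0,3,2} = 1
G(16) = mex{1,0,3} = 2
G(17) = mex{1,0,0} = 2
G(18) = mex{1,0,0} = 2
G(19) = mex{2,1,0} = 3
G(20) = mex{2,1,1} = 0
G_B(20) = 0.
Combined Grundy value = 1 ⊕ 0 = 1.
A winning move leaves total XOR = 0, i.e. changes one component's Grundy value g to g ⊕ X where X is the current total.
Stack A: need g' = 1⊕1 = 0. Options: 21−5→G=0, 21−6→G=0, 21−7→G=0, 21−8→G=2, 21−9→G=2. Hits: 3.
Stack B: need g' = 0⊕1 = 1. Options: 20−3→G=2, 20−6→G=1, 20−7→G=1. Hits: 2.

5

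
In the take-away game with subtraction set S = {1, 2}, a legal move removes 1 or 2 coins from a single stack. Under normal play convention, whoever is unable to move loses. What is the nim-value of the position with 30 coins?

G(0) = 0
G(1) = mex{0} = 1
G(2) = mex{1,0} = 2
G(3) = mex{2,1} = 0
G(4) = mex{0,2} = 1
G(5) = mex{1,0} = 2
G(6) = mex{2,1} = 0
G(7) = mex{0,2} = 1
G(8) = mex{1,0} = 2
G(9) = mex{2,1} = 0
G(10) = mex{0,2} = 1
G(11) = mex{1,0} = 2
G(12) = mex{2,1} = 0
G(13) = mex{0,2} = 1
G(14) = mex{1,0} = 2
G(15) = mex{2,1} = 0
G(16) = mex{0,2} = 1
G(17) = mex{1,0} = 2
G(18) = mex{2,1} = 0
G(19) = mex{0,2} = 1
G(20) = mex{1,0} = 2
G(21) = mex{2,1} = 0
G(22) = mex{0,2} = 1
G(23) = mex{1,0} = 2
G(24) = mex{2,1} = 0
G(25) = mex{0,2} = 1
G(26) = mex{1,0} = 2
G(27) = mex{2,1} = 0
G(28) = mex{0,2} = 1
G(29) = mex{1,0} = 2
G(30) = mex{2,1} = 0

0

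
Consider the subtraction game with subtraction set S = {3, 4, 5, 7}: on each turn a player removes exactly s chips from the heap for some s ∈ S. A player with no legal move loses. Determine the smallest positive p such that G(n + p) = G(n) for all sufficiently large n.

n :  0  1  2  3  4  5  6  7  8  9 10 11 12 13 14 15 16 17 18 19 20 21
G :  0  0  0  1  1  1  2  2  2  3  0  0  0  1  1  1  2  2  2  3  0  0
G(n+10) = G(n) holds for n = 0,…,6 (a full window of length max(S) = 7), so the sequence is purely periodic with period 10.

10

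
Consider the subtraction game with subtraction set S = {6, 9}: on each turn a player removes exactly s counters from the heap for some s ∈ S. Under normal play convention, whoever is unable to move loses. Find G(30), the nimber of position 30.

n :  0  1  2  3  4  5  6  7  8  9 10 11 12 13 14 15 16 17 18 19 20 21 22 23 24 25 26 27 28 29 30
G :  0  0  0  0  0  0  1  1  1  1  1  1  2  2  2  0  0  0  0  0  0  1  1  1  1  1  1  2  2  2  0

0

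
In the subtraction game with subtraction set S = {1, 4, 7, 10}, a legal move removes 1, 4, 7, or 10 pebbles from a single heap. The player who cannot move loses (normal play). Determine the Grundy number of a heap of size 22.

0

G(0) = 0
G(1) = mex{0} = 1
G(2) = mex{1} = 0
G(3) = mex{0} = 1
G(4) = mex{1,0} = 2
G(5) = mex{2,1} = 0
G(6) = mex{0,0} = 1
G(7) = mex{1,1,0} = 2
G(8) = mex{2,2,1} = 0
G(9) = mex{0,0,0} = 1
G(10) = mex{1,1,1,0} = 2
G(11) = mex{2,2,2,1} = 0
G(12) = mex{0,0,0,0} = 1
G(13) = mex{1,1,1,1} = 0
G(14) = mex{0,2,2,2} = 1
G(15) = mex{1,0,0,0} = 2
G(16) = mex{2,1,1,1} = 0
G(17) = mex{0,0,2,2} = 1
G(18) = mex{1,1,0,0} = 2
G(19) = mex{2,2,1,1} = 0
G(20) = mex{0,0,0,2} = 1
G(21) = mex{1,1,1,0} = 2
G(22) = mex{2,2,2,1} = 0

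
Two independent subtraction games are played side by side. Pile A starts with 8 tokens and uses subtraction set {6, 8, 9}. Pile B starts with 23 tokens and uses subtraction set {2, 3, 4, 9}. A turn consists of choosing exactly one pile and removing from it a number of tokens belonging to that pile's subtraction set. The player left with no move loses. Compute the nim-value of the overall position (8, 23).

Pile A, S = {6, 8, 9}:
n : 0 1 2 3 4 5 6 7 8
G : 0 0 0 0 0 0 1 1 1
G_A(8) = 1.
Pile B, S = {2, 3, 4, 9}:
n :  0  1  2  3  4  5  6  7  8  9 10 11 12 13 14 15 16 17 18 19 20 21 22 23
G :  0  0  1  1  2  2  0  0  1  1  2  2  0  0  1  1  2  2  0  0  1  1  2  2
G_B(23) = 2.
Combined Grundy value = 1 ⊕ 2 = 3.

3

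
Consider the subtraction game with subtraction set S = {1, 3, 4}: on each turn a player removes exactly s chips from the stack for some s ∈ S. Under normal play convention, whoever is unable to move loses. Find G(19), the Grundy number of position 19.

3

n :  0  1  2  3  4  5  6  7  8  9 10 11 12 13 14 15 16 17 18 19
G :  0  1  0  1  2  3  2  0  1  0  1  2  3  2  0  1  0  1  2  3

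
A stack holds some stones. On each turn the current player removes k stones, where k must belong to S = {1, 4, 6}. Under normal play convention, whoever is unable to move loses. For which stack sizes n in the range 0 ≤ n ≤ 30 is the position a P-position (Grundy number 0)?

G(0) = 0
G(1) = mex{0} = 1
G(2) = mex{1} = 0
G(3) = mex{0} = 1
G(4) = mex{1,0} = 2
G(5) = mex{2,1} = 0
G(6) = mex{0,0,0} = 1
G(7) = mex{1,1,1} = 0
G(8) = mex{0,2,0} = 1
G(9) = mex{1,0,1} = 2
G(10) = mex{2,1,2} = 0
G(11) = mex{0,0,0} = 1
G(12) = mex{1,1,1} = 0
G(13) = mex{0,2,0} = 1
G(14) = mex{1,0,1} = 2
G(15) = mex{2,1,2} = 0
G(16) = mex{0,0,0} = 1
G(17) = mex{1,1,1} = 0
G(18) = mex{0,2,0} = 1
G(19) = mex{1,0,1} = 2
G(20) = mex{2,1,2} = 0
G(21) = mex{0,0,0} = 1
G(22) = mex{1,1,1} = 0
G(23) = mex{0,2,0} = 1
G(24) = mex{1,0,1} = 2
G(25) = mex{2,1,2} = 0
G(26) = mex{0,0,0} = 1
G(27) = mex{1,1,1} = 0
G(28) = mex{0,2,0} = 1
G(29) = mex{1,0,1} = 2
G(30) = mex{2,1,2} = 0
P-positions are exactly the n with G(n) = 0.

0, 2, 5, 7, 10, 12, 15, 17, 20, 22, 25, 27, 30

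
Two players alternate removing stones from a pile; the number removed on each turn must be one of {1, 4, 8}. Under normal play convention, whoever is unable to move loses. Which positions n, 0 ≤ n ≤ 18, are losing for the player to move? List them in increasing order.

n :  0  1  2  3  4  5  6  7  8  9 10 11 12 13 14 15 16 17 18
G :  0  1  0  1  2  0  1  0  1  2  3  2  0  1  0  1  2  0  1
P-positions are exactly the n with G(n) = 0.

0, 2, 5, 7, 12, 14, 17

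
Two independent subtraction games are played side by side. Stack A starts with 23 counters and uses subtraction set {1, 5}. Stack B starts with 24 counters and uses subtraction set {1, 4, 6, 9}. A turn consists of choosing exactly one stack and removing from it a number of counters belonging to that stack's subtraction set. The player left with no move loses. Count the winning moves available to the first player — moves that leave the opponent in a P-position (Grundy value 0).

2

Stack A, S = {1, 5}:
n :  0  1  2  3  4  5  6  7  8  9 10 11 12 13 14 15 16 17 18 19 20 21 22 23
G :  0  1  0  1  0  1  0  1  0  1  0  1  0  1  0  1  0  1  0  1  0  1  0  1
G_A(23) = 1.
Stack B, S = {1, 4, 6, 9}:
G(0) = 0
G(1) = mex{0} = 1
G(2) = mex{1} = 0
G(3) = mex{0} = 1
G(4) = mex{1,0} = 2
G(5) = mex{2,1} = 0
G(6) = mex{0,0,0} = 1
G(7) = mex{1,1,1} = 0
G(8) = mex{0,2,0} = 1
G(9) = mex{1,0,1,0} = 2
G(10) = mex{2,1,2,1} = 0
G(11) = mex{0,0,0,0} = 1
G(12) = mex{1,1,1,1} = 0
G(13) = mex{0,2,0,2} = 1
G(14) = mex{1,0,1,0} = 2
G(15) = mex{2,1,2,1} = 0
G(16) = mex{0,0,0,0} = 1
G(17) = mex{1,1,1,1} = 0
G(18) = mex{0,2,0,2} = 1
G(19) = mex{1,0,1,0} = 2
G(20) = mex{2,1,2,1} = 0
G(21) = mex{0,0,0,0} = 1
G(22) = mex{1,1,1,1} = 0
G(23) = mex{0,2,0,2} = 1
G(24) = mex{1,0,1,0} = 2
G_B(24) = 2.
Combined Grundy value = 1 ⊕ 2 = 3.
A winning move leaves total XOR = 0, i.e. changes one component's Grundy value g to g ⊕ X where X is the current total.
Stack A: need g' = 1⊕3 = 2. Options: 23−1→G=0, 23−5→G=0. Hits: 0.
Stack B: need g' = 2⊕3 = 1. Options: 24−1→G=1, 24−4→G=0, 24−6→G=1, 24−9→G=0. Hits: 2.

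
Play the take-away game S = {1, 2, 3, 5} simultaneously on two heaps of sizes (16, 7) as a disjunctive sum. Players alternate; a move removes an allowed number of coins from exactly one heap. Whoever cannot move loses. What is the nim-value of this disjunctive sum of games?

3

All heaps use S = {1, 2, 3, 5}:
G(0) = 0
G(1) = mex{0} = 1
G(2) = mex{1,0} = 2
G(3) = mex{2,1,0} = 3
G(4) = mex{3,2,1} = 0
G(5) = mex{0,3,2,0} = 1
G(6) = mex{1,0,3,1} = 2
G(7) = mex{2,1,0,2} = 3
G(8) = mex{3,2,1,3} = 0
G(9) = mex{0,3,2,0} = 1
G(10) = mex{1,0,3,1} = 2
G(11) = mex{2,1,0,2} = 3
G(12) = mex{3,2,1,3} = 0
G(13) = mex{0,3,2,0} = 1
G(14) = mex{1,0,3,1} = 2
G(15) = mex{2,1,0,2} = 3
G(16) = mex{3,2,1,3} = 0
Heap A: G(16) = 0.
Heap B: G(7) = 3.
Combined Grundy value = 0 ⊕ 3 = 3.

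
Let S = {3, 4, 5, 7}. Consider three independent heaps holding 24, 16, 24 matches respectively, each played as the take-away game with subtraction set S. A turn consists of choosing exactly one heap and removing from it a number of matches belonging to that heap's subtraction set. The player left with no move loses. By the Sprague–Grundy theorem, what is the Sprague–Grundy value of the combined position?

2

All heaps use S = {3, 4, 5, 7}:
G(0) = 0
G(1) = mex{} = 0
G(2) = mex{} = 0
G(3) = mex{0} = 1
G(4) = mex{0,0} = 1
G(5) = mex{0,0,0} = 1
G(6) = mex{1,0,0} = 2
G(7) = mex{1,1,0,0} = 2
G(8) = mex{1,1,1,0} = 2
G(9) = mex{2,1,1,0} = 3
G(10) = mex{2,2,1,1} = 0
G(11) = mex{2,2,2,1} = 0
G(12) = mex{3,2,2,1} = 0
G(13) = mex{0,3,2,2} = 1
G(14) = mex{0,0,3,2} = 1
G(15) = mex{0,0,0,2} = 1
G(16) = mex{1,0,0,3} = 2
G(17) = mex{1,1,0,0} = 2
G(18) = mex{1,1,1,0} = 2
G(19) = mex{2,1,1,0} = 3
G(20) = mex{2,2,1,1} = 0
G(21) = mex{2,2,2,1} = 0
G(22) = mex{3,2,2,1} = 0
G(23) = mex{0,3,2,2} = 1
G(24) = mex{0,0,3,2} = 1
Heap A: G(24) = 1.
Heap B: G(16) = 2.
Heap C: G(24) = 1.
Combined Grundy value = 1 ⊕ 2 ⊕ 1 = 2.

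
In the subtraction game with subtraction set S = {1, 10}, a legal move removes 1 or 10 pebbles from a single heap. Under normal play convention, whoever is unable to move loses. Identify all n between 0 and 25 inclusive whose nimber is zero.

G(0) = 0
G(1) = mex{0} = 1
G(2) = mex{1} = 0
G(3) = mex{0} = 1
G(4) = mex{1} = 0
G(5) = mex{0} = 1
G(6) = mex{1} = 0
G(7) = mex{0} = 1
G(8) = mex{1} = 0
G(9) = mex{0} = 1
G(10) = mex{1,0} = 2
G(11) = mex{2,1} = 0
G(12) = mex{0,0} = 1
G(13) = mex{1,1} = 0
G(14) = mex{0,0} = 1
G(15) = mex{1,1} = 0
G(16) = mex{0,0} = 1
G(17) = mex{1,1} = 0
G(18) = mex{0,0} = 1
G(19) = mex{1,1} = 0
G(20) = mex{0,2} = 1
G(21) = mex{1,0} = 2
G(22) = mex{2,1} = 0
G(23) = mex{0,0} = 1
G(24) = mex{1,1} = 0
G(25) = mex{0,0} = 1
P-positions are exactly the n with G(n) = 0.

0, 2, 4, 6, 8, 11, 13, 15, 17, 19, 22, 24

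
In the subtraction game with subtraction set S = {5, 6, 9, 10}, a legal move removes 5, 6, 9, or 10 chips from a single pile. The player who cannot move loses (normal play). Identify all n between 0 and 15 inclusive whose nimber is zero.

n :  0  1  2  3  4  5  6  7  8  9 10 11 12 13 14 15
G :  0  0  0  0  0  1  1  1  1  1  2  2  2  2  2  0
P-positions are exactly the n with G(n) = 0.

0, 1, 2, 3, 4, 15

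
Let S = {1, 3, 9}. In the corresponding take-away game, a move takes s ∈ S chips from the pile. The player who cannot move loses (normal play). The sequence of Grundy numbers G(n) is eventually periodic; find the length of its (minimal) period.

G(0) = 0
G(1) = mex{0} = 1
G(2) = mex{1} = 0
G(3) = mex{0,0} = 1
G(4) = mex{1,1} = 0
G(5) = mex{0,0} = 1
G(6) = mex{1,1} = 0
G(7) = mex{0,0} = 1
G(8) = mex{1,1} = 0
G(9) = mex{0,0,0} = 1
G(10) = mex{1,1,1} = 0
G(11) = mex{0,0,0} = 1
G(12) = mex{1,1,1} = 0
G(13) = mex{0,0,0} = 1
G(14) = mex{1,1,1} = 0
G(n+2) = G(n) holds for n = 0,…,8 (a full window of length max(S) = 9), so the sequence is purely periodic with period 2.

2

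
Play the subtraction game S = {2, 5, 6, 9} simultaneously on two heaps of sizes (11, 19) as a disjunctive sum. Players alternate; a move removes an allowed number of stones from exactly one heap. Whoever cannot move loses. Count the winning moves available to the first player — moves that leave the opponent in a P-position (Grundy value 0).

0

All heaps use S = {2, 5, 6, 9}:
n :  0  1  2  3  4  5  6  7  8  9 10 11 12 13 14 15 16 17 18 19
G :  0  0  1  1  0  2  1  3  0  2  1  0  0  1  1  0  2  1  3  0
Heap A: G(11) = 0.
Heap B: G(19) = 0.
Combined Grundy value = 0 ⊕ 0 = 0.
A winning move leaves total XOR = 0, i.e. changes one component's Grundy value g to g ⊕ X where X is the current total.
Heap A: target g' = 0⊕0 = 0, but every legal move changes the Grundy value (mex property), so 0 moves.
Heap B: target g' = 0⊕0 = 0, but every legal move changes the Grundy value (mex property), so 0 moves.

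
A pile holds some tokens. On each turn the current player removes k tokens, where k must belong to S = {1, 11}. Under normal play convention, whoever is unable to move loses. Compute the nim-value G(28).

n :  0  1  2  3  4  5  6  7  8  9 10 11 12 13 14 15 16 17 18 19 20 21 22 23 24 25 26 27 28
G :  0  1  0  1  0  1  0  1  0  1  0  1  0  1  0  1  0  1  0  1  0  1  0  1  0  1  0  1  0

0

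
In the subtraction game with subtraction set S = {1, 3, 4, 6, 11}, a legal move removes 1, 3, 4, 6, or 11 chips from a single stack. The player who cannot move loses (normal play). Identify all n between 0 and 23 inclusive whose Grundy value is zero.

n :  0  1  2  3  4  5  6  7  8  9 10 11 12 13 14 15 16 17 18 19 20 21 22 23
G :  0  1  0  1  2  3  2  0  1  0  1  2  3  2  0  1  0  1  2  3  2  0  1  0
P-positions are exactly the n with G(n) = 0.

0, 2, 7, 9, 14, 16, 21, 23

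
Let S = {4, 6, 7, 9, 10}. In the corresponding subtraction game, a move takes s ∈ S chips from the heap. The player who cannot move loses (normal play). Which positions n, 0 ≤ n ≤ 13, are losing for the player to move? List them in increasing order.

n :  0  1  2  3  4  5  6  7  8  9 10 11 12 13
G :  0  0  0  0  1  1  1  1  2  2  2  2  3  3
P-positions are exactly the n with G(n) = 0.

0, 1, 2, 3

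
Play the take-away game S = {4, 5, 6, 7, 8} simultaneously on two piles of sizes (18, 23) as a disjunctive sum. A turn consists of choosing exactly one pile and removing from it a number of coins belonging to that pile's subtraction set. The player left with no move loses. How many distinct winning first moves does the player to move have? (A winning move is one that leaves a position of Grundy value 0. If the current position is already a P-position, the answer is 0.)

All piles use S = {4, 5, 6, 7, 8}:
n :  0  1  2  3  4  5  6  7  8  9 10 11 12 13 14 15 16 17 18 19 20 21 22 23
G :  0  0  0  0  1  1  1  1  2  2  2  2  0  0  0  0  1  1  1  1  2  2  2  2
Pile A: G(18) = 1.
Pile B: G(23) = 2.
Combined Grundy value = 1 ⊕ 2 = 3.
A winning move leaves total XOR = 0, i.e. changes one component's Grundy value g to g ⊕ X where X is the current total.
Pile A: need g' = 1⊕3 = 2. Options: 18−4→G=0, 18−5→G=0, 18−6→G=0, 18−7→G=2, 18−8→G=2. Hits: 2.
Pile B: need g' = 2⊕3 = 1. Options: 23−4→G=1, 23−5→G=1, 23−6→G=1, 23−7→G=1, 23−8→G=0. Hits: 4.

6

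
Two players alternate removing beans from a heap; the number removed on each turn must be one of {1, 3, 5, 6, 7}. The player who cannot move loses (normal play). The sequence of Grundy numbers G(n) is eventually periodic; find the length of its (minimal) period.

12

n :  0  1  2  3  4  5  6  7  8  9 10 11 12 13 14 15 16 17 18 19 20 21 22 23 24 25
G :  0  1  0  1  0  1  2  3  2  3  2  3  0  1  0  1  0  1  2  3  2  3  2  3  0  1
G(n+12) = G(n) holds for n = 0,…,6 (a full window of length max(S) = 7), so the sequence is purely periodic with period 12.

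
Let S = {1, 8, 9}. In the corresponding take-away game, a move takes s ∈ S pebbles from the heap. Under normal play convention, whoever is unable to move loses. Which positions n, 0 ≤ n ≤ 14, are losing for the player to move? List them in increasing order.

n :  0  1  2  3  4  5  6  7  8  9 10 11 12 13 14
G :  0  1  0  1  0  1  0  1  2  3  2  3  2  3  2
P-positions are exactly the n with G(n) = 0.

0, 2, 4, 6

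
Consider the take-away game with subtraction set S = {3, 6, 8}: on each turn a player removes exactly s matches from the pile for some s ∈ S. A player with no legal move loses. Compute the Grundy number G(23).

n :  0  1  2  3  4  5  6  7  8  9 10 11 12 13 14 15 16 17 18 19 20 21 22 23
G :  0  0  0  1  1  1  2  2  2  3  3  0  0  0  1  1  1  2  2  2  3  3  0  0

0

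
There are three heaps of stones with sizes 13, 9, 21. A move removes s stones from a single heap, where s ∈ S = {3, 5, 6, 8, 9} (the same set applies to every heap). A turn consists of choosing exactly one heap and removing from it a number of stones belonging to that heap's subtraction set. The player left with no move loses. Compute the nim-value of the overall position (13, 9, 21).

All heaps use S = {3, 5, 6, 8, 9}:
G(0) = 0
G(1) = mex{} = 0
G(2) = mex{} = 0
G(3) = mex{0} = 1
G(4) = mex{0} = 1
G(5) = mex{0,0} = 1
G(6) = mex{1,0,0} = 2
G(7) = mex{1,0,0} = 2
G(8) = mex{1,1,0,0} = 2
G(9) = mex{2,1,1,0,0} = 3
G(10) = mex{2,1,1,0,0} = 3
G(11) = mex{2,2,1,1,0} = 3
G(12) = mex{3,2,2,1,1} = 0
G(13) = mex{3,2,2,1,1} = 0
G(14) = mex{3,3,2,2,1} = 0
G(15) = mex{0,3,3,2,2} = 1
G(16) = mex{0,3,3,2,2} = 1
G(17) = mex{0,0,3,3,2} = 1
G(18) = mex{1,0,0,3,3} = 2
G(19) = mex{1,0,0,3,3} = 2
G(20) = mex{1,1,0,0,3} = 2
G(21) = mex{2,1,1,0,0} = 3
Heap A: G(13) = 0.
Heap B: G(9) = 3.
Heap C: G(21) = 3.
Combined Grundy value = 0 ⊕ 3 ⊕ 3 = 0.

0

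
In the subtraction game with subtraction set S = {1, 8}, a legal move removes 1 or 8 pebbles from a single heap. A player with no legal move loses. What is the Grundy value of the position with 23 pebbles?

1

n :  0  1  2  3  4  5  6  7  8  9 10 11 12 13 14 15 16 17 18 19 20 21 22 23
G :  0  1  0  1  0  1  0  1  2  0  1  0  1  0  1  0  1  2  0  1  0  1  0  1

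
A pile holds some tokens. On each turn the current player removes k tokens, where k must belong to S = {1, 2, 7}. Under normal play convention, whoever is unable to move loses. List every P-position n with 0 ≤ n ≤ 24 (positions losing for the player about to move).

0, 3, 6, 9, 12, 15, 18, 21, 24

n :  0  1  2  3  4  5  6  7  8  9 10 11 12 13 14 15 16 17 18 19 20 21 22 23 24
G :  0  1  2  0  1  2  0  1  2  0  1  2  0  1  2  0  1  2  0  1  2  0  1  2  0
P-positions are exactly the n with G(n) = 0.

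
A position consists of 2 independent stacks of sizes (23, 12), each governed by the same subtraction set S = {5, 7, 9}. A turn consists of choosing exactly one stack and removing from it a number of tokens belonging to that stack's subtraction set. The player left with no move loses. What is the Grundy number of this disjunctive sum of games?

All stacks use S = {5, 7, 9}:
G(0) = 0
G(1) = mex{} = 0
G(2) = mex{} = 0
G(3) = mex{} = 0
G(4) = mex{} = 0
G(5) = mex{0} = 1
G(6) = mex{0} = 1
G(7) = mex{0,0} = 1
G(8) = mex{0,0} = 1
G(9) = mex{0,0,0} = 1
G(10) = mex{1,0,0} = 2
G(11) = mex{1,0,0} = 2
G(12) = mex{1,1,0} = 2
G(13) = mex{1,1,0} = 2
G(14) = mex{1,1,1} = 0
G(15) = mex{2,1,1} = 0
G(16) = mex{2,1,1} = 0
G(17) = mex{2,2,1} = 0
G(18) = mex{2,2,1} = 0
G(19) = mex{0,2,2} = 1
G(20) = mex{0,2,2} = 1
G(21) = mex{0,0,2} = 1
G(22) = mex{0,0,2} = 1
G(23) = mex{0,0,0} = 1
Stack A: G(23) = 1.
Stack B: G(12) = 2.
Combined Grundy value = 1 ⊕ 2 = 3.

3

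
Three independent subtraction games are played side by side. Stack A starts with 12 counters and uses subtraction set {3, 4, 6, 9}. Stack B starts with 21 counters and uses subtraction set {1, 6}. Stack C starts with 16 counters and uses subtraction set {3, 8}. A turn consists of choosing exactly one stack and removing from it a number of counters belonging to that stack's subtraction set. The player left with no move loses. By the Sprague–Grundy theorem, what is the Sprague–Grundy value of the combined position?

1

Stack A, S = {3, 4, 6, 9}:
n :  0  1  2  3  4  5  6  7  8  9 10 11 12
G :  0  0  0  1  1  1  2  2  2  3  3  3  0
G_A(12) = 0.
Stack B, S = {1, 6}:
G(0) = 0
G(1) = mex{0} = 1
G(2) = mex{1} = 0
G(3) = mex{0} = 1
G(4) = mex{1} = 0
G(5) = mex{0} = 1
G(6) = mex{1,0} = 2
G(7) = mex{2,1} = 0
G(8) = mex{0,0} = 1
G(9) = mex{1,1} = 0
G(10) = mex{0,0} = 1
G(11) = mex{1,1} = 0
G(12) = mex{0,2} = 1
G(13) = mex{1,0} = 2
G(14) = mex{2,1} = 0
G(15) = mex{0,0} = 1
G(16) = mex{1,1} = 0
G(17) = mex{0,0} = 1
G(18) = mex{1,1} = 0
G(19) = mex{0,2} = 1
G(20) = mex{1,0} = 2
G(21) = mex{2,1} = 0
G_B(21) = 0.
Stack C, S = {3, 8}:
G(0) = 0
G(1) = mex{} = 0
G(2) = mex{} = 0
G(3) = mex{0} = 1
G(4) = mex{0} = 1
G(5) = mex{0} = 1
G(6) = mex{1} = 0
G(7) = mex{1} = 0
G(8) = mex{1,0} = 2
G(9) = mex{0,0} = 1
G(10) = mex{0,0} = 1
G(11) = mex{2,1} = 0
G(12) = mex{1,1} = 0
G(13) = mex{1,1} = 0
G(14) = mex{0,0} = 1
G(15) = mex{0,0} = 1
G(16) = mex{0,2} = 1
G_C(16) = 1.
Combined Grundy value = 0 ⊕ 0 ⊕ 1 = 1.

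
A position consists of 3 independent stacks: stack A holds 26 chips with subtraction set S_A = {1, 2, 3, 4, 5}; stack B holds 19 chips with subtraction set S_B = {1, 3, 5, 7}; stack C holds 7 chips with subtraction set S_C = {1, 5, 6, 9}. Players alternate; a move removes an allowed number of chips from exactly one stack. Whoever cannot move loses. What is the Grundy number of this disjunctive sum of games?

0

Stack A, S = {1, 2, 3, 4, 5}:
n :  0  1  2  3  4  5  6  7  8  9 10 11 12 13 14 15 16 17 18 19 20 21 22 23 24 25 26
G :  0  1  2  3  4  5  0  1  2  3  4  5  0  1  2  3  4  5  0  1  2  3  4  5  0  1  2
G_A(26) = 2.
Stack B, S = {1, 3, 5, 7}:
G(0) = 0
G(1) = mex{0} = 1
G(2) = mex{1} = 0
G(3) = mex{0,0} = 1
G(4) = mex{1,1} = 0
G(5) = mex{0,0,0} = 1
G(6) = mex{1,1,1} = 0
G(7) = mex{0,0,0,0} = 1
G(8) = mex{1,1,1,1} = 0
G(9) = mex{0,0,0,0} = 1
G(10) = mex{1,1,1,1} = 0
G(11) = mex{0,0,0,0} = 1
G(12) = mex{1,1,1,1} = 0
G(13) = mex{0,0,0,0} = 1
G(14) = mex{1,1,1,1} = 0
G(15) = mex{0,0,0,0} = 1
G(16) = mex{1,1,1,1} = 0
G(17) = mex{0,0,0,0} = 1
G(18) = mex{1,1,1,1} = 0
G(19) = mex{0,0,0,0} = 1
G_B(19) = 1.
Stack C, S = {1, 5, 6, 9}:
G(0) = 0
G(1) = mex{0} = 1
G(2) = mex{1} = 0
G(3) = mex{0} = 1
G(4) = mex{1} = 0
G(5) = mex{0,0} = 1
G(6) = mex{1,1,0} = 2
G(7) = mex{2,0,1} = 3
G_C(7) = 3.
Combined Grundy value = 2 ⊕ 1 ⊕ 3 = 0.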